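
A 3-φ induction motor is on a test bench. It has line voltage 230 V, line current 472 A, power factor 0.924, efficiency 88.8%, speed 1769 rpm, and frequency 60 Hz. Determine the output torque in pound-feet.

P_in = √3·V·I·cosφ = 1.732 × 230 × 472 × 0.924 = 173736 W
P_out = η·P_in = 0.888 × 173736 = 154278 W
n = 1769 rpm
ω = 2π×1769/60 = 185.2 rad/s
τ = P_out/ω = 154278/185.2 = 833 N·m
In lb·ft: 833/1.356 = 614 lb·ft

614 lb·ft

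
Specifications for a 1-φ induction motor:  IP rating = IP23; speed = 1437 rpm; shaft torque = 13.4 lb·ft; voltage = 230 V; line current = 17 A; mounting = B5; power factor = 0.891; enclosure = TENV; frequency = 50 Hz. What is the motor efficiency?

78.5 %

τ = 13.4 lb·ft × 1.356 = 18.17 N·m
ω = 2π × 1437/60 = 150.5 rad/s; P_out = τω = 18.17 × 150.5 = 2735 W
P_in = V·I·cosφ = 230 × 17 × 0.891 = 3484 W
η = P_out / P_in = 2735 / 3484 = 0.785 = 78.5%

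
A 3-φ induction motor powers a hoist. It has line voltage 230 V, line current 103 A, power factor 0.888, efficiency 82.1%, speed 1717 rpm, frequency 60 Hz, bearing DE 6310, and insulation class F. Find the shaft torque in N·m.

166 N·m

P_in = √3·V·I·cosφ = 1.732 × 230 × 103 × 0.888 = 36436 W
P_out = η·P_in = 0.821 × 36436 = 29914 W
n = 1717 rpm
ω = 2π×1717/60 = 179.8 rad/s
τ = P_out/ω = 29914/179.8 = 166 N·m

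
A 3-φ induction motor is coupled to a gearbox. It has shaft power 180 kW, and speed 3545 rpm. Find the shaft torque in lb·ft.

358 lb·ft

ω = 2π × 3545/60 = 371.2 rad/s
τ = P/ω = 180000/371.2 = 484.9 N·m
In lb·ft: 484.9/1.356 = 358 lb·ft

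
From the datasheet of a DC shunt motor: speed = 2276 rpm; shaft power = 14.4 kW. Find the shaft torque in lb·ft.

44.6 lb·ft

ω = 2π × 2276/60 = 238.3 rad/s
τ = P/ω = 14400/238.3 = 60.43 N·m
In lb·ft: 60.43/1.356 = 44.6 lb·ft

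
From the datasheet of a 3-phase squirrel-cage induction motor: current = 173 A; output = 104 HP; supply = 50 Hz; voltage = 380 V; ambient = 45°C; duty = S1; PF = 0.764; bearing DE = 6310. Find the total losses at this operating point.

P_in = √3·V·I·cosφ = 1.732×380×173×0.764 = 86990 W
P_out = 104×746 = 77584 W
Losses = P_in − P_out = 86990 − 77584 = 9406 W

9.41 kW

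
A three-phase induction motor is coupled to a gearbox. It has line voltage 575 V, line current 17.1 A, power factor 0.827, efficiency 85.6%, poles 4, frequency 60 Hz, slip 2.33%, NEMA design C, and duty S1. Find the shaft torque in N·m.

65.5 N·m

P_in = √3·V·I·cosφ = 1.732 × 575 × 17.1 × 0.827 = 14084 W
P_out = η·P_in = 0.856 × 14084 = 12056 W
n_s = 120×60/4 = 1800 rpm; n = 1800×(1−0.0233) = 1758 rpm
ω = 2π×1758/60 = 184.1 rad/s
τ = P_out/ω = 12056/184.1 = 65.5 N·m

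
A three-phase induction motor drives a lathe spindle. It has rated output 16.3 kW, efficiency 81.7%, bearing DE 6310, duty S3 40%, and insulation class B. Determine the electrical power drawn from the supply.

20 kW

P_out = 16300 W
P_in = P_out/η = 16300/0.817 = 19951 W = 20 kW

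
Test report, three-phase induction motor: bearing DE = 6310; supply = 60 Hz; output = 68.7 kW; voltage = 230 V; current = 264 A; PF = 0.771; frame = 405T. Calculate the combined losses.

12400 W

P_in = √3·V·I·cosφ = 1.732×230×264×0.771 = 81084 W
P_out = 68700 W
Losses = P_in − P_out = 81084 − 68700 = 12384 W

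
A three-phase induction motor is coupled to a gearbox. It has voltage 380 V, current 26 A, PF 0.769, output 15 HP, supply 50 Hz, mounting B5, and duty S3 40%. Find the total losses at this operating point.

P_in = √3·V·I·cosφ = 1.732×380×26×0.769 = 13159 W
P_out = 15×746 = 11190 W
Losses = P_in − P_out = 13159 − 11190 = 1969 W

1.97 kW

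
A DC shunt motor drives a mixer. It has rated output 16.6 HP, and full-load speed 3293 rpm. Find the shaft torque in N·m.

35.9 N·m

P_out = 16.6 × 746 = 12384 W
ω = 2π × 3293/60 = 344.8 rad/s
τ = P_out/ω = 12384/344.8 = 35.9 N·m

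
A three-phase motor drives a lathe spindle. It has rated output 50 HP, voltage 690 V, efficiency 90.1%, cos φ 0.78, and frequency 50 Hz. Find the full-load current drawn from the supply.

P_out = 50 × 746 = 37300 W
P_in = P_out / η = 37300 / 0.901 = 41398 W
I_L = P_in / (√3·V_L·cosφ) = 41398 / (1.732 × 690 × 0.78) = 44.4 A

44.4 A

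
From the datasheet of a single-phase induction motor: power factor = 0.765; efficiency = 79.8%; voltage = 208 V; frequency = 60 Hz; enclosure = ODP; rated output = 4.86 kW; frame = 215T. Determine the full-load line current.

38.3 A

P_out = 4.86 kW = 4860 W
P_in = P_out / η = 4860 / 0.798 = 6090 W
I = P_in / (V·cosφ) = 6090 / (208 × 0.765) = 38.3 A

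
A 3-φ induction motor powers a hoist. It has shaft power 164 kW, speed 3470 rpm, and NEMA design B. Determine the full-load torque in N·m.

451 N·m

ω = 2π × 3470/60 = 363.4 rad/s
τ = P/ω = 164000/363.4 = 451 N·m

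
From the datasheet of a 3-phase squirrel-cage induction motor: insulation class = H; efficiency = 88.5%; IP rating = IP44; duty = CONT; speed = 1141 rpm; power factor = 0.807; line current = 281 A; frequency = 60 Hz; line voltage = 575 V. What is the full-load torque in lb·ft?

1230 lb·ft

P_in = √3·V·I·cosφ = 1.732 × 575 × 281 × 0.807 = 225837 W
P_out = η·P_in = 0.885 × 225837 = 199866 W
n = 1141 rpm
ω = 2π×1141/60 = 119.5 rad/s
τ = P_out/ω = 199866/119.5 = 1673 N·m
In lb·ft: 1673/1.356 = 1230 lb·ft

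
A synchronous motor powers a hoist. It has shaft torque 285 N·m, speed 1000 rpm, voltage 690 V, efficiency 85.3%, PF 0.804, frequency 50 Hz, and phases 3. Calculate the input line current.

36.4 A

ω = 2π×1000/60 = 104.7 rad/s; P_out = τω = 285 × 104.7 = 29840 W
P_in = P_out / η = 29840 / 0.853 = 34982 W
I_L = P_in / (√3·V_L·cosφ) = 34982 / (1.732 × 690 × 0.804) = 36.4 A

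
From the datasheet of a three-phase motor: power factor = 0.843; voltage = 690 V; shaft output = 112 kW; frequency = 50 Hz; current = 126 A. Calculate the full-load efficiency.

88.2 %

P_out = 112 kW = 112000 W
P_in = √3·V_L·I_L·cosφ = 1.732 × 690 × 126 × 0.843 = 126939 W
η = P_out / P_in = 112000 / 126939 = 0.882 = 88.2%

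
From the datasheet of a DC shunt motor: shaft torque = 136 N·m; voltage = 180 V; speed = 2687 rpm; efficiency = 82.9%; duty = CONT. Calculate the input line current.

256 A

ω = 2π×2687/60 = 281.4 rad/s; P_out = τω = 136 × 281.4 = 38270 W
P_in = P_out / η = 38270 / 0.829 = 46164 W
I = P_in / V = 46164 / 180 = 256 A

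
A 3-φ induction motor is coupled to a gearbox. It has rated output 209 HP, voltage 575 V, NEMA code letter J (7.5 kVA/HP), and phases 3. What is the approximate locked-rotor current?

1570 A

S_LR = 7.5 × 209 = 1567.5 kVA
I_LR = S_LR/(√3·V_L) = 1567500/(1.732×575) = 1570 A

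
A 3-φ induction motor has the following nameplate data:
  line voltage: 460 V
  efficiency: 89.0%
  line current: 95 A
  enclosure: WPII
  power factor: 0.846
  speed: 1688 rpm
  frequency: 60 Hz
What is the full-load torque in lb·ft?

238 lb·ft

P_in = √3·V·I·cosφ = 1.732 × 460 × 95 × 0.846 = 64032 W
P_out = η·P_in = 0.89 × 64032 = 56988 W
n = 1688 rpm
ω = 2π×1688/60 = 176.8 rad/s
τ = P_out/ω = 56988/176.8 = 322.3 N·m
In lb·ft: 322.3/1.356 = 238 lb·ft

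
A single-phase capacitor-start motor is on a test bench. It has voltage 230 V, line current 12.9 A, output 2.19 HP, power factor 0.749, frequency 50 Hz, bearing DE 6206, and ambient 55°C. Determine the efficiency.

73.5 %

P_out = 2.19 × 746 = 1634 W
P_in = V·I·cosφ = 230 × 12.9 × 0.749 = 2222 W
η = P_out / P_in = 1634 / 2222 = 0.735 = 73.5%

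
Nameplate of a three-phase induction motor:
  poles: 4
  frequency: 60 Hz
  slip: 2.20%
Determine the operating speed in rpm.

1760 rpm

n_s = 120f/p = 120×60/4 = 1800 rpm
n = n_s(1 − s) = 1800 × (1 − 0.022) = 1760 rpm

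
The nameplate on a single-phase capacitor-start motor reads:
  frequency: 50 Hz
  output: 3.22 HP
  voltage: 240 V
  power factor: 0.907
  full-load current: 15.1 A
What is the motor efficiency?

73.1 %

P_out = 3.22 × 746 = 2402 W
P_in = V·I·cosφ = 240 × 15.1 × 0.907 = 3287 W
η = P_out / P_in = 2402 / 3287 = 0.731 = 73.1%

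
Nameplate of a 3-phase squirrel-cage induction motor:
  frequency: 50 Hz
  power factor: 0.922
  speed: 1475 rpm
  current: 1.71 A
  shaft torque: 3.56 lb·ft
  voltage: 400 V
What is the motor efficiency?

τ = 3.56 lb·ft × 1.356 = 4.827 N·m
ω = 2π × 1475/60 = 154.5 rad/s; P_out = τω = 4.827 × 154.5 = 746 W
P_in = √3·V_L·I_L·cosφ = 1.732 × 400 × 1.71 × 0.922 = 1092 W
η = P_out / P_in = 746 / 1092 = 0.683 = 68.3%

68.3 %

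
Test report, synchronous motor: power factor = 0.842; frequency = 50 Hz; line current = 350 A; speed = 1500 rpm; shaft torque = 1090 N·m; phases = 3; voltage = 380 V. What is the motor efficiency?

88.3 %

ω = 2π × 1500/60 = 157.1 rad/s; P_out = τω = 1090 × 157.1 = 171239 W
P_in = √3·V_L·I_L·cosφ = 1.732 × 380 × 350 × 0.842 = 193960 W
η = P_out / P_in = 171239 / 193960 = 0.883 = 88.3%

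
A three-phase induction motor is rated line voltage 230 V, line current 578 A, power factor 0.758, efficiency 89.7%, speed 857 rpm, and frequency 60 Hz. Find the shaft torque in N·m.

1740 N·m

P_in = √3·V·I·cosφ = 1.732 × 230 × 578 × 0.758 = 174531 W
P_out = η·P_in = 0.897 × 174531 = 156554 W
n = 857 rpm
ω = 2π×857/60 = 89.74 rad/s
τ = P_out/ω = 156554/89.74 = 1740 N·m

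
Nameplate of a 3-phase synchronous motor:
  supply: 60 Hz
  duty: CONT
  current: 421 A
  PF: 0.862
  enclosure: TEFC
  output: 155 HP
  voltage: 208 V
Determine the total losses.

P_in = √3·V·I·cosφ = 1.732×208×421×0.862 = 130738 W
P_out = 155×746 = 115630 W
Losses = P_in − P_out = 130738 − 115630 = 15108 W

15.1 kW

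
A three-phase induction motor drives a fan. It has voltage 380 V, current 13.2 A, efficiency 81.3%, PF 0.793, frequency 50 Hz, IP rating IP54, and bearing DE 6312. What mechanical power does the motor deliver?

P_in = √3·V·I·cosφ = 1.732 × 380 × 13.2 × 0.793 = 6889 W
P_out = η·P_in = 0.813 × 6889 = 5601 W

5.6 kW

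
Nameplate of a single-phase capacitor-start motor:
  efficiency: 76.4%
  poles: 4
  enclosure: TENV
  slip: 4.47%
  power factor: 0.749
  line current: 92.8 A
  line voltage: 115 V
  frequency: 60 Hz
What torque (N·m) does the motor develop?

33.9 N·m

P_in = V·I·cosφ = 115 × 92.8 × 0.749 = 7993 W
P_out = η·P_in = 0.764 × 7993 = 6107 W
n_s = 120×60/4 = 1800 rpm; n = 1800×(1−0.0447) = 1720 rpm
ω = 2π×1720/60 = 180.1 rad/s
τ = P_out/ω = 6107/180.1 = 33.9 N·m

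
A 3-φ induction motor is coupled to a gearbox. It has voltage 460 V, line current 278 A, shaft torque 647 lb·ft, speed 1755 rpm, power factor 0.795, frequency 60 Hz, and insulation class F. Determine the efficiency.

91.6 %

τ = 647 lb·ft × 1.356 = 877.3 N·m
ω = 2π × 1755/60 = 183.8 rad/s; P_out = τω = 877.3 × 183.8 = 161248 W
P_in = √3·V_L·I_L·cosφ = 1.732 × 460 × 278 × 0.795 = 176083 W
η = P_out / P_in = 161248 / 176083 = 0.916 = 91.6%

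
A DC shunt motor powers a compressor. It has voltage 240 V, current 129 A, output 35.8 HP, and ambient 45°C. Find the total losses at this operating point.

P_in = V·I = 240×129 = 30960 W
P_out = 35.8×746 = 26707 W
Losses = P_in − P_out = 30960 − 26707 = 4253 W

4250 W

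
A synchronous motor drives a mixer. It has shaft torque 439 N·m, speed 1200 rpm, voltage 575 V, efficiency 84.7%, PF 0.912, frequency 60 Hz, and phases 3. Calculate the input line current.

71.7 A

ω = 2π×1200/60 = 125.7 rad/s; P_out = τω = 439 × 125.7 = 55182 W
P_in = P_out / η = 55182 / 0.847 = 65150 W
I_L = P_in / (√3·V_L·cosφ) = 65150 / (1.732 × 575 × 0.912) = 71.7 A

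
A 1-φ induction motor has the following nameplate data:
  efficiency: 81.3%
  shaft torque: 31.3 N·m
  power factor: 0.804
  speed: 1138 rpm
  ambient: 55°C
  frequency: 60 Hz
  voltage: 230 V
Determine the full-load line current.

24.8 A

ω = 2π×1138/60 = 119.2 rad/s; P_out = τω = 31.3 × 119.2 = 3731 W
P_in = P_out / η = 3731 / 0.813 = 4589 W
I = P_in / (V·cosφ) = 4589 / (230 × 0.804) = 24.8 A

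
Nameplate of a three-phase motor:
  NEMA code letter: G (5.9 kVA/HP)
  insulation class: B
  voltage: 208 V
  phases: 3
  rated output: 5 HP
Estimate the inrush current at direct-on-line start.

81.9 A

S_LR = 5.9 × 5 = 29.5 kVA
I_LR = S_LR/(√3·V_L) = 29500/(1.732×208) = 81.9 A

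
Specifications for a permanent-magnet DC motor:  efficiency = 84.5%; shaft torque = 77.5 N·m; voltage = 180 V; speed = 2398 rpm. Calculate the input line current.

ω = 2π×2398/60 = 251.1 rad/s; P_out = τω = 77.5 × 251.1 = 19460 W
P_in = P_out / η = 19460 / 0.845 = 23030 W
I = P_in / V = 23030 / 180 = 128 A

128 A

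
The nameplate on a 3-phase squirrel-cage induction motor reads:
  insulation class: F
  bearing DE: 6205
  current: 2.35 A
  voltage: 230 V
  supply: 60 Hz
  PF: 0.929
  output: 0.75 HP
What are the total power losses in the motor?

310 W

P_in = √3·V·I·cosφ = 1.732×230×2.35×0.929 = 870 W
P_out = 0.75×746 = 560 W
Losses = P_in − P_out = 870 − 560 = 310 W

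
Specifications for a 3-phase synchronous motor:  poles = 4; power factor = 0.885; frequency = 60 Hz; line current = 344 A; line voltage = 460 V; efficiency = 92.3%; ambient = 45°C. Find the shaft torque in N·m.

P_in = √3·V·I·cosφ = 1.732 × 460 × 344 × 0.885 = 242553 W
P_out = η·P_in = 0.923 × 242553 = 223876 W
n = n_s = 120×60/4 = 1800 rpm (synchronous)
ω = 2π×1800/60 = 188.5 rad/s
τ = P_out/ω = 223876/188.5 = 1190 N·m

1190 N·m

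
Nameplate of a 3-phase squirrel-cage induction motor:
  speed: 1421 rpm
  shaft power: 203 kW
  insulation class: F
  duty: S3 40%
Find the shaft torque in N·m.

ω = 2π × 1421/60 = 148.8 rad/s
τ = P/ω = 203000/148.8 = 1360 N·m

1360 N·m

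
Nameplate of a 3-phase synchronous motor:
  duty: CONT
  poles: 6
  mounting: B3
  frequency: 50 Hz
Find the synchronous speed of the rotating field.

1000 rpm

n_s = 120f/p = 120×50/6 = 1000 rpm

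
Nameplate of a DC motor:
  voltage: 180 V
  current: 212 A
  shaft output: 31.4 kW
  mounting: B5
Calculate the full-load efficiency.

82.3 %

P_out = 31.4 kW = 31400 W
P_in = V·I = 180 × 212 = 38160 W
η = P_out / P_in = 31400 / 38160 = 0.823 = 82.3%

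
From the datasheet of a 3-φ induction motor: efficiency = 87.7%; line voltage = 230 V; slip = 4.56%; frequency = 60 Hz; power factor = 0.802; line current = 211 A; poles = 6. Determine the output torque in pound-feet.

P_in = √3·V·I·cosφ = 1.732 × 230 × 211 × 0.802 = 67411 W
P_out = η·P_in = 0.877 × 67411 = 59119 W
n_s = 120×60/6 = 1200 rpm; n = 1200×(1−0.0456) = 1145 rpm
ω = 2π×1145/60 = 119.9 rad/s
τ = P_out/ω = 59119/119.9 = 493.1 N·m
In lb·ft: 493.1/1.356 = 364 lb·ft

364 lb·ft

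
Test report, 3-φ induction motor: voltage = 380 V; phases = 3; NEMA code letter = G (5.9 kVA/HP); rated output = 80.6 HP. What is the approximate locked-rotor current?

723 A

S_LR = 5.9 × 80.6 = 475.54 kVA
I_LR = S_LR/(√3·V_L) = 475540/(1.732×380) = 723 A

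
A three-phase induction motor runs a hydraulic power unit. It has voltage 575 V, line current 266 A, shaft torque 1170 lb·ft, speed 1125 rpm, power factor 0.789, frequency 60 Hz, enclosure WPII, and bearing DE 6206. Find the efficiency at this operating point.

τ = 1170 lb·ft × 1.356 = 1587 N·m
ω = 2π × 1125/60 = 117.8 rad/s; P_out = τω = 1587 × 117.8 = 186949 W
P_in = √3·V_L·I_L·cosφ = 1.732 × 575 × 266 × 0.789 = 209014 W
η = P_out / P_in = 186949 / 209014 = 0.894 = 89.4%

89.4 %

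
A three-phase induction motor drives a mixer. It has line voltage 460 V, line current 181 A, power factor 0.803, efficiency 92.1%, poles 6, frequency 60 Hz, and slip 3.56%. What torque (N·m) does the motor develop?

P_in = √3·V·I·cosφ = 1.732 × 460 × 181 × 0.803 = 115798 W
P_out = η·P_in = 0.921 × 115798 = 106650 W
n_s = 120×60/6 = 1200 rpm; n = 1200×(1−0.0356) = 1157 rpm
ω = 2π×1157/60 = 121.2 rad/s
τ = P_out/ω = 106650/121.2 = 880 N·m

880 N·m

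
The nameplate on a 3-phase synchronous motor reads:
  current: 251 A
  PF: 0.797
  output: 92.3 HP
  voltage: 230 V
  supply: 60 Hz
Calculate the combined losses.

P_in = √3·V·I·cosφ = 1.732×230×251×0.797 = 79691 W
P_out = 92.3×746 = 68856 W
Losses = P_in − P_out = 79691 − 68856 = 10835 W

10.8 kW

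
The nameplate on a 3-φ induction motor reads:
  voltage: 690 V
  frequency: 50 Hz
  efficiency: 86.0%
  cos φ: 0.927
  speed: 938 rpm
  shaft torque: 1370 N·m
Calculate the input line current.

141 A

ω = 2π×938/60 = 98.23 rad/s; P_out = τω = 1370 × 98.23 = 134575 W
P_in = P_out / η = 134575 / 0.860 = 156483 W
I_L = P_in / (√3·V_L·cosφ) = 156483 / (1.732 × 690 × 0.927) = 141 A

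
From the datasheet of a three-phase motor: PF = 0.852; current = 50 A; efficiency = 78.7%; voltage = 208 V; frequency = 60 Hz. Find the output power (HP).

P_in = √3·V·I·cosφ = 1.732 × 208 × 50 × 0.852 = 15347 W
P_out = η·P_in = 0.787 × 15347 = 12078 W
= 12078/746 = 16.2 HP

16.2 HP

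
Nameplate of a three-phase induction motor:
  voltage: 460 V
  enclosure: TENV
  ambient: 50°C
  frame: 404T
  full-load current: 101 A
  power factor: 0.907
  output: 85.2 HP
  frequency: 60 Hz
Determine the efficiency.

P_out = 85.2 × 746 = 63559 W
P_in = √3·V_L·I_L·cosφ = 1.732 × 460 × 101 × 0.907 = 72985 W
η = P_out / P_in = 63559 / 72985 = 0.871 = 87.1%

87.1 %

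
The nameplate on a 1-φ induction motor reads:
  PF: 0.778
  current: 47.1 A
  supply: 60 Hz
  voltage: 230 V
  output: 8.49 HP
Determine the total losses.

P_in = V·I·cosφ = 230×47.1×0.778 = 8428 W
P_out = 8.49×746 = 6334 W
Losses = P_in − P_out = 8428 − 6334 = 2094 W

2.09 kW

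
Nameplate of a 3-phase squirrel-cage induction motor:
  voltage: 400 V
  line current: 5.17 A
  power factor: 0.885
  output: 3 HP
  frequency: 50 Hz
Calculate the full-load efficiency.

P_out = 3 × 746 = 2238 W
P_in = √3·V_L·I_L·cosφ = 1.732 × 400 × 5.17 × 0.885 = 3170 W
η = P_out / P_in = 2238 / 3170 = 0.706 = 70.6%

70.6 %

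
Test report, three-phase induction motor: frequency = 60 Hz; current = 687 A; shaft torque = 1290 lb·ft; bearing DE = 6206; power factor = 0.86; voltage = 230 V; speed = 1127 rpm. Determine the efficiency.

τ = 1290 lb·ft × 1.356 = 1749 N·m
ω = 2π × 1127/60 = 118 rad/s; P_out = τω = 1749 × 118 = 206382 W
P_in = √3·V_L·I_L·cosφ = 1.732 × 230 × 687 × 0.86 = 235359 W
η = P_out / P_in = 206382 / 235359 = 0.877 = 87.7%

87.7 %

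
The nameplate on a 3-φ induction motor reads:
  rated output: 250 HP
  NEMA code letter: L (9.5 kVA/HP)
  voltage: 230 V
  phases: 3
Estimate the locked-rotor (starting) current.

5960 A

S_LR = 9.5 × 250 = 2375 kVA
I_LR = S_LR/(√3·V_L) = 2375000/(1.732×230) = 5960 A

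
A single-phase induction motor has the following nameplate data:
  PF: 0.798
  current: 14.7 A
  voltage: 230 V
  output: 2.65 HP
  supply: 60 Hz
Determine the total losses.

P_in = V·I·cosφ = 230×14.7×0.798 = 2698 W
P_out = 2.65×746 = 1977 W
Losses = P_in − P_out = 2698 − 1977 = 721 W

721 W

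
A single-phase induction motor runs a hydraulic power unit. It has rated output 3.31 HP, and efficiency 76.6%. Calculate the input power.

P_out = 3.31 × 746 = 2469 W
P_in = P_out/η = 2469/0.766 = 3223 W = 3.22 kW

3.22 kW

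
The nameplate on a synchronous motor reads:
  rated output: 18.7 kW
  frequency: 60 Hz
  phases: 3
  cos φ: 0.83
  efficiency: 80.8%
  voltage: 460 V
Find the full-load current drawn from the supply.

P_out = 18.7 kW = 18700 W
P_in = P_out / η = 18700 / 0.808 = 23144 W
I_L = P_in / (√3·V_L·cosφ) = 23144 / (1.732 × 460 × 0.83) = 35 A

35 A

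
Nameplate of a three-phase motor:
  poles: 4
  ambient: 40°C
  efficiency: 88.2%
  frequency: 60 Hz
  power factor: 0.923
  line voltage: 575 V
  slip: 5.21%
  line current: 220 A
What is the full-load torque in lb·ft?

736 lb·ft

P_in = √3·V·I·cosφ = 1.732 × 575 × 220 × 0.923 = 202227 W
P_out = η·P_in = 0.882 × 202227 = 178364 W
n_s = 120×60/4 = 1800 rpm; n = 1800×(1−0.0521) = 1706 rpm
ω = 2π×1706/60 = 178.7 rad/s
τ = P_out/ω = 178364/178.7 = 998.1 N·m
In lb·ft: 998.1/1.356 = 736 lb·ft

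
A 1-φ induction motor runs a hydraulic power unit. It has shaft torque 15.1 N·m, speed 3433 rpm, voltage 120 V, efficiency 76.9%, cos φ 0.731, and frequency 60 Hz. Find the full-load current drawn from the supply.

ω = 2π×3433/60 = 359.5 rad/s; P_out = τω = 15.1 × 359.5 = 5428 W
P_in = P_out / η = 5428 / 0.769 = 7059 W
I = P_in / (V·cosφ) = 7059 / (120 × 0.731) = 80.5 A

80.5 A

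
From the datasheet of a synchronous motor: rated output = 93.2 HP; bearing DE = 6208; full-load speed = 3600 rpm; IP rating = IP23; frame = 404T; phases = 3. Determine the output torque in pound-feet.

136 lb·ft

P_out = 93.2 × 746 = 69527 W
ω = 2π × 3600/60 = 377 rad/s
τ = P_out/ω = 69527/377 = 184.4 N·m
In lb·ft: 184.4/1.356 = 136 lb·ft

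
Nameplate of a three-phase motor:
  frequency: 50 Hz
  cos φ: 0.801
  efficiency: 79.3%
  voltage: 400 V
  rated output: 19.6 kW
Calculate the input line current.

44.5 A

P_out = 19.6 kW = 19600 W
P_in = P_out / η = 19600 / 0.793 = 24716 W
I_L = P_in / (√3·V_L·cosφ) = 24716 / (1.732 × 400 × 0.801) = 44.5 A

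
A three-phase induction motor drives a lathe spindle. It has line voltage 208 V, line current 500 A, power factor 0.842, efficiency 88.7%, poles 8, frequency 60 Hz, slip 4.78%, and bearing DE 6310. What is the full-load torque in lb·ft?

1110 lb·ft

P_in = √3·V·I·cosφ = 1.732 × 208 × 500 × 0.842 = 151668 W
P_out = η·P_in = 0.887 × 151668 = 134530 W
n_s = 120×60/8 = 900 rpm; n = 900×(1−0.0478) = 857 rpm
ω = 2π×857/60 = 89.74 rad/s
τ = P_out/ω = 134530/89.74 = 1499 N·m
In lb·ft: 1499/1.356 = 1110 lb·ft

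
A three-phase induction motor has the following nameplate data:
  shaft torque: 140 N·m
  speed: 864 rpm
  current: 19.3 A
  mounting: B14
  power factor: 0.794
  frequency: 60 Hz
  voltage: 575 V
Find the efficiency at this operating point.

83.0 %

ω = 2π × 864/60 = 90.48 rad/s; P_out = τω = 140 × 90.48 = 12667 W
P_in = √3·V_L·I_L·cosφ = 1.732 × 575 × 19.3 × 0.794 = 15261 W
η = P_out / P_in = 12667 / 15261 = 0.830 = 83.0%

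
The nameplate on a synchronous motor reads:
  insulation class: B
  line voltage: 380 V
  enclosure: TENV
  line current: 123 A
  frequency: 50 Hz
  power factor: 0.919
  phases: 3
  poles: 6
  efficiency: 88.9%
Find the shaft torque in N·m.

P_in = √3·V·I·cosφ = 1.732 × 380 × 123 × 0.919 = 74396 W
P_out = η·P_in = 0.889 × 74396 = 66138 W
n = n_s = 120×50/6 = 1000 rpm (synchronous)
ω = 2π×1000/60 = 104.7 rad/s
τ = P_out/ω = 66138/104.7 = 632 N·m

632 N·m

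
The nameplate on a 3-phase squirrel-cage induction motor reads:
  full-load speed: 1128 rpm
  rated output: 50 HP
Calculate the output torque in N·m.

316 N·m

P_out = 50 × 746 = 37300 W
ω = 2π × 1128/60 = 118.1 rad/s
τ = P_out/ω = 37300/118.1 = 316 N·m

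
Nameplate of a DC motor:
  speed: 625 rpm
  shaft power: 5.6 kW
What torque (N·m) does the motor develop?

85.6 N·m

ω = 2π × 625/60 = 65.45 rad/s
τ = P/ω = 5600/65.45 = 85.6 N·m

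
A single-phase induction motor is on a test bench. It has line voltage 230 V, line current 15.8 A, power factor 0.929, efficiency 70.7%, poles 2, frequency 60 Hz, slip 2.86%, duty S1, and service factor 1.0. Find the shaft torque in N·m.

6.52 N·m

P_in = V·I·cosφ = 230 × 15.8 × 0.929 = 3376 W
P_out = η·P_in = 0.707 × 3376 = 2387 W
n_s = 120×60/2 = 3600 rpm; n = 3600×(1−0.0286) = 3497 rpm
ω = 2π×3497/60 = 366.2 rad/s
τ = P_out/ω = 2387/366.2 = 6.52 N·m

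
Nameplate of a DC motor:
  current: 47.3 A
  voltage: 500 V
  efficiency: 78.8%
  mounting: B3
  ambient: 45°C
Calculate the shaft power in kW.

18.6 kW

P_in = V·I = 500 × 47.3 = 23650 W
P_out = η·P_in = 0.788 × 23650 = 18636 W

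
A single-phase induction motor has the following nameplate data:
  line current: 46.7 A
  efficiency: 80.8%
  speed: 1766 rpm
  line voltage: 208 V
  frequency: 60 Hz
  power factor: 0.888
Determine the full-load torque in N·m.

37.7 N·m

P_in = V·I·cosφ = 208 × 46.7 × 0.888 = 8626 W
P_out = η·P_in = 0.808 × 8626 = 6970 W
n = 1766 rpm
ω = 2π×1766/60 = 184.9 rad/s
τ = P_out/ω = 6970/184.9 = 37.7 N·m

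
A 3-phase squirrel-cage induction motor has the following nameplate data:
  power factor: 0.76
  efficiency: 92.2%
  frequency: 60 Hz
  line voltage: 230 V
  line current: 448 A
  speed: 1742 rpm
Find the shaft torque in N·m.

686 N·m

P_in = √3·V·I·cosφ = 1.732 × 230 × 448 × 0.76 = 135634 W
P_out = η·P_in = 0.922 × 135634 = 125055 W
n = 1742 rpm
ω = 2π×1742/60 = 182.4 rad/s
τ = P_out/ω = 125055/182.4 = 686 N·m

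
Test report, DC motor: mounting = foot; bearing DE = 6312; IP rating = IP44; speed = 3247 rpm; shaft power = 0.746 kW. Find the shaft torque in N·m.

ω = 2π × 3247/60 = 340 rad/s
τ = P/ω = 746/340 = 2.19 N·m

2.19 N·m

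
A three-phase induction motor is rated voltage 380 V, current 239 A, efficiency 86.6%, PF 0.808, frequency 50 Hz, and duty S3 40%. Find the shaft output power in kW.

110 kW

P_in = √3·V·I·cosφ = 1.732 × 380 × 239 × 0.808 = 127099 W
P_out = η·P_in = 0.866 × 127099 = 110068 W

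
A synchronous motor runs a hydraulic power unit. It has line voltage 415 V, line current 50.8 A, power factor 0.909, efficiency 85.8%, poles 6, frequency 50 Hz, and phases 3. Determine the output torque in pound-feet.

P_in = √3·V·I·cosφ = 1.732 × 415 × 50.8 × 0.909 = 33191 W
P_out = η·P_in = 0.858 × 33191 = 28478 W
n = n_s = 120×50/6 = 1000 rpm (synchronous)
ω = 2π×1000/60 = 104.7 rad/s
τ = P_out/ω = 28478/104.7 = 272 N·m
In lb·ft: 272/1.356 = 201 lb·ft

201 lb·ft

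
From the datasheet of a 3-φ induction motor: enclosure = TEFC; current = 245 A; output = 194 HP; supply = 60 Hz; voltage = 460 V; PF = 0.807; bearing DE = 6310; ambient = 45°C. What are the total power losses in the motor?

P_in = √3·V·I·cosφ = 1.732×460×245×0.807 = 157523 W
P_out = 194×746 = 144724 W
Losses = P_in − P_out = 157523 − 144724 = 12799 W

12800 W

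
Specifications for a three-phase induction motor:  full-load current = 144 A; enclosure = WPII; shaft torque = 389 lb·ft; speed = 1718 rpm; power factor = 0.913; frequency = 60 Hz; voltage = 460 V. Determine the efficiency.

τ = 389 lb·ft × 1.356 = 527.5 N·m
ω = 2π × 1718/60 = 179.9 rad/s; P_out = τω = 527.5 × 179.9 = 94897 W
P_in = √3·V_L·I_L·cosφ = 1.732 × 460 × 144 × 0.913 = 104746 W
η = P_out / P_in = 94897 / 104746 = 0.906 = 90.6%

90.6 %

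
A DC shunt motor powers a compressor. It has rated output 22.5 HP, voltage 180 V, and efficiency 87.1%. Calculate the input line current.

P_out = 22.5 × 746 = 16785 W
P_in = P_out / η = 16785 / 0.871 = 19271 W
I = P_in / V = 19271 / 180 = 107 A

107 A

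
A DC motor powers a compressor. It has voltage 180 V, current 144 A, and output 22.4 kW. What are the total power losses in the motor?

3520 W

P_in = V·I = 180×144 = 25920 W
P_out = 22400 W
Losses = P_in − P_out = 25920 − 22400 = 3520 W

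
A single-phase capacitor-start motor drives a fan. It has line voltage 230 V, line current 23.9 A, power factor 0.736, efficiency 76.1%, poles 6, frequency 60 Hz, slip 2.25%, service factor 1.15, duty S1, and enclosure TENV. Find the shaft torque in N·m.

P_in = V·I·cosφ = 230 × 23.9 × 0.736 = 4046 W
P_out = η·P_in = 0.761 × 4046 = 3079 W
n_s = 120×60/6 = 1200 rpm; n = 1200×(1−0.0225) = 1173 rpm
ω = 2π×1173/60 = 122.8 rad/s
τ = P_out/ω = 3079/122.8 = 25.1 N·m

25.1 N·m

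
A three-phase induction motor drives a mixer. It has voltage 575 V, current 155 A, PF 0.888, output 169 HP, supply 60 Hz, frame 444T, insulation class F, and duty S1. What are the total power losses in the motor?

11 kW

P_in = √3·V·I·cosφ = 1.732×575×155×0.888 = 137076 W
P_out = 169×746 = 126074 W
Losses = P_in − P_out = 137076 − 126074 = 11002 W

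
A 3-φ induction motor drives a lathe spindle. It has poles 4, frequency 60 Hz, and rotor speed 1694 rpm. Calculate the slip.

n_s = 120f/p = 120×60/4 = 1800 rpm
s = (n_s − n)/n_s = (1800 − 1694)/1800 = 0.0589

5.9 %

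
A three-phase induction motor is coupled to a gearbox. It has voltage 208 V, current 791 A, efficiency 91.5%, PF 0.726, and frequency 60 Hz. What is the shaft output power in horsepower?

254 HP

P_in = √3·V·I·cosφ = 1.732 × 208 × 791 × 0.726 = 206883 W
P_out = η·P_in = 0.915 × 206883 = 189298 W
= 189298/746 = 254 HP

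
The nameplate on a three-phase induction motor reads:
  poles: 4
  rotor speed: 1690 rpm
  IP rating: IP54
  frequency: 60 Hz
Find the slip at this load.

6.1 %

n_s = 120f/p = 120×60/4 = 1800 rpm
s = (n_s − n)/n_s = (1800 − 1690)/1800 = 0.0611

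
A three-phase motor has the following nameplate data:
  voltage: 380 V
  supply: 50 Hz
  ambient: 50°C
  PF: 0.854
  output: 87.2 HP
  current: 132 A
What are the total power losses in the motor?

9.14 kW

P_in = √3·V·I·cosφ = 1.732×380×132×0.854 = 74193 W
P_out = 87.2×746 = 65051 W
Losses = P_in − P_out = 74193 − 65051 = 9142 W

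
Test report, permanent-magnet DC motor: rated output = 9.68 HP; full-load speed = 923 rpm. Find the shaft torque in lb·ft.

P_out = 9.68 × 746 = 7221 W
ω = 2π × 923/60 = 96.66 rad/s
τ = P_out/ω = 7221/96.66 = 74.71 N·m
In lb·ft: 74.71/1.356 = 55.1 lb·ft

55.1 lb·ft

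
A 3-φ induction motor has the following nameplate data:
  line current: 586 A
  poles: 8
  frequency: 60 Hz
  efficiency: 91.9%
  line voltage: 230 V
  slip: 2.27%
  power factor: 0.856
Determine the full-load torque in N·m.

1990 N·m

P_in = √3·V·I·cosφ = 1.732 × 230 × 586 × 0.856 = 199824 W
P_out = η·P_in = 0.919 × 199824 = 183638 W
n_s = 120×60/8 = 900 rpm; n = 900×(1−0.0227) = 880 rpm
ω = 2π×880/60 = 92.15 rad/s
τ = P_out/ω = 183638/92.15 = 1990 N·m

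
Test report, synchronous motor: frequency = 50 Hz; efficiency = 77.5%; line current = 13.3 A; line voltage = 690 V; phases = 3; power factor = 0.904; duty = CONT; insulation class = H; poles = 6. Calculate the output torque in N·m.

106 N·m

P_in = √3·V·I·cosφ = 1.732 × 690 × 13.3 × 0.904 = 14369 W
P_out = η·P_in = 0.775 × 14369 = 11136 W
n = n_s = 120×50/6 = 1000 rpm (synchronous)
ω = 2π×1000/60 = 104.7 rad/s
τ = P_out/ω = 11136/104.7 = 106 N·m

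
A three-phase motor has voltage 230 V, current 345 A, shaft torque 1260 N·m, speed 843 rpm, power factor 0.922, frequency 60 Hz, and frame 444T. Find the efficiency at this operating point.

87.8 %

ω = 2π × 843/60 = 88.28 rad/s; P_out = τω = 1260 × 88.28 = 111233 W
P_in = √3·V_L·I_L·cosφ = 1.732 × 230 × 345 × 0.922 = 126714 W
η = P_out / P_in = 111233 / 126714 = 0.878 = 87.8%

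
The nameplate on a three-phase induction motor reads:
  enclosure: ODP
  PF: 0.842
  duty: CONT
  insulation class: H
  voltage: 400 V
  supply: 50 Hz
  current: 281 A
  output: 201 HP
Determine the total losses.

14 kW

P_in = √3·V·I·cosφ = 1.732×400×281×0.842 = 163918 W
P_out = 201×746 = 149946 W
Losses = P_in − P_out = 163918 − 149946 = 13972 W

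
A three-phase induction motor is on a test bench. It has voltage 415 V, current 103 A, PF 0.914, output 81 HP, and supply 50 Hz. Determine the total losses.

7.24 kW

P_in = √3·V·I·cosφ = 1.732×415×103×0.914 = 67667 W
P_out = 81×746 = 60426 W
Losses = P_in − P_out = 67667 − 60426 = 7241 W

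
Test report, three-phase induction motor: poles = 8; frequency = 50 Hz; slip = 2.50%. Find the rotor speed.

731 rpm

n_s = 120f/p = 120×50/8 = 750 rpm
n = n_s(1 − s) = 750 × (1 − 0.025) = 731 rpm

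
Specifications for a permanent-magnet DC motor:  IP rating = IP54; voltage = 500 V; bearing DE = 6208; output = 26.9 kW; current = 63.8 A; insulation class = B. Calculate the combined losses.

P_in = V·I = 500×63.8 = 31900 W
P_out = 26900 W
Losses = P_in − P_out = 31900 − 26900 = 5000 W

5000 W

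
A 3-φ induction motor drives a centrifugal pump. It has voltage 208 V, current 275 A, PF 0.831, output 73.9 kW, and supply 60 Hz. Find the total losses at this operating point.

P_in = √3·V·I·cosφ = 1.732×208×275×0.831 = 82328 W
P_out = 73900 W
Losses = P_in − P_out = 82328 − 73900 = 8428 W

8.43 kW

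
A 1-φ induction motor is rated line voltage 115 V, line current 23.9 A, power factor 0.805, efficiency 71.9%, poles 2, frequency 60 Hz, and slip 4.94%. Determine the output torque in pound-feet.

3.27 lb·ft

P_in = V·I·cosφ = 115 × 23.9 × 0.805 = 2213 W
P_out = η·P_in = 0.719 × 2213 = 1591 W
n_s = 120×60/2 = 3600 rpm; n = 3600×(1−0.0494) = 3422 rpm
ω = 2π×3422/60 = 358.4 rad/s
τ = P_out/ω = 1591/358.4 = 4.439 N·m
In lb·ft: 4.439/1.356 = 3.27 lb·ft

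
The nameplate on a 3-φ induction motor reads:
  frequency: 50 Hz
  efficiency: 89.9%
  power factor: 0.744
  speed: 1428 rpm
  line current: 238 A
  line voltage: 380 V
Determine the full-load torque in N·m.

701 N·m

P_in = √3·V·I·cosφ = 1.732 × 380 × 238 × 0.744 = 116542 W
P_out = η·P_in = 0.899 × 116542 = 104771 W
n = 1428 rpm
ω = 2π×1428/60 = 149.5 rad/s
τ = P_out/ω = 104771/149.5 = 701 N·m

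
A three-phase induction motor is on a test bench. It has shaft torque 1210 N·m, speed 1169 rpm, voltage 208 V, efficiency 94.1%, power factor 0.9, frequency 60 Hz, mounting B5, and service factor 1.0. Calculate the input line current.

485 A

ω = 2π×1169/60 = 122.4 rad/s; P_out = τω = 1210 × 122.4 = 148104 W
P_in = P_out / η = 148104 / 0.941 = 157390 W
I_L = P_in / (√3·V_L·cosφ) = 157390 / (1.732 × 208 × 0.9) = 485 A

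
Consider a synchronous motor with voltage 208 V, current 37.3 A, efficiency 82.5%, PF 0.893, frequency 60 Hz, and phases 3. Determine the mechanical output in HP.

13.3 HP

P_in = √3·V·I·cosφ = 1.732 × 208 × 37.3 × 0.893 = 12000 W
P_out = η·P_in = 0.825 × 12000 = 9900 W
= 9900/746 = 13.3 HP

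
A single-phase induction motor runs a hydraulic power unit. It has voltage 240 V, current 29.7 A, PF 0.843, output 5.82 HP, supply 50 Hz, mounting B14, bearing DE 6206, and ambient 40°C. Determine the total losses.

1670 W

P_in = V·I·cosφ = 240×29.7×0.843 = 6009 W
P_out = 5.82×746 = 4342 W
Losses = P_in − P_out = 6009 − 4342 = 1667 W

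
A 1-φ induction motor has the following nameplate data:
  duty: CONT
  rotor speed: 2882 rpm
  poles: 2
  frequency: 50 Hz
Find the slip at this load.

3.9 %

n_s = 120f/p = 120×50/2 = 3000 rpm
s = (n_s − n)/n_s = (3000 − 2882)/3000 = 0.0393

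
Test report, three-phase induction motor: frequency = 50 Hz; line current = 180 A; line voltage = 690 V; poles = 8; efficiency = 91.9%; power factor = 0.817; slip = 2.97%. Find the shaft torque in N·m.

P_in = √3·V·I·cosφ = 1.732 × 690 × 180 × 0.817 = 175748 W
P_out = η·P_in = 0.919 × 175748 = 161512 W
n_s = 120×50/8 = 750 rpm; n = 750×(1−0.0297) = 728 rpm
ω = 2π×728/60 = 76.24 rad/s
τ = P_out/ω = 161512/76.24 = 2120 N·m

2120 N·m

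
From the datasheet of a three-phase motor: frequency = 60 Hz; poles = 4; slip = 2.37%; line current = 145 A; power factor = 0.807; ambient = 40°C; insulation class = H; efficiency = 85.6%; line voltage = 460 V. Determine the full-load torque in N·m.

434 N·m

P_in = √3·V·I·cosφ = 1.732 × 460 × 145 × 0.807 = 93228 W
P_out = η·P_in = 0.856 × 93228 = 79803 W
n_s = 120×60/4 = 1800 rpm; n = 1800×(1−0.0237) = 1757 rpm
ω = 2π×1757/60 = 184 rad/s
τ = P_out/ω = 79803/184 = 434 N·m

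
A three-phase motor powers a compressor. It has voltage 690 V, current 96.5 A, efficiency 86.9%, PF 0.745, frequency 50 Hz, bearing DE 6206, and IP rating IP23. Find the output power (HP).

100 HP

P_in = √3·V·I·cosφ = 1.732 × 690 × 96.5 × 0.745 = 85917 W
P_out = η·P_in = 0.869 × 85917 = 74662 W
= 74662/746 = 100 HP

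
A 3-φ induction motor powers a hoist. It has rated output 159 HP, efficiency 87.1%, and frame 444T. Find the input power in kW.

136 kW

P_out = 159 × 746 = 118614 W
P_in = P_out/η = 118614/0.871 = 136181 W = 136 kW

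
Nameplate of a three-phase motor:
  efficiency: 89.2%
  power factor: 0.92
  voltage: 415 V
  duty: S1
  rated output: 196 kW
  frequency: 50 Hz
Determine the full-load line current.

P_out = 196 kW = 196000 W
P_in = P_out / η = 196000 / 0.892 = 219731 W
I_L = P_in / (√3·V_L·cosφ) = 219731 / (1.732 × 415 × 0.92) = 332 A

332 A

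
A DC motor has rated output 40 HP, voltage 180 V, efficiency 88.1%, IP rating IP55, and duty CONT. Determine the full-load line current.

P_out = 40 × 746 = 29840 W
P_in = P_out / η = 29840 / 0.881 = 33871 W
I = P_in / V = 33871 / 180 = 188 A

188 A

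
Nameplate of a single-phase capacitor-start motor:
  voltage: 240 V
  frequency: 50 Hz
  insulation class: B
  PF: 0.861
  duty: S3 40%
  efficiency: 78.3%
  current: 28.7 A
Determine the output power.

4.64 kW

P_in = V·I·cosφ = 240 × 28.7 × 0.861 = 5931 W
P_out = η·P_in = 0.783 × 5931 = 4644 W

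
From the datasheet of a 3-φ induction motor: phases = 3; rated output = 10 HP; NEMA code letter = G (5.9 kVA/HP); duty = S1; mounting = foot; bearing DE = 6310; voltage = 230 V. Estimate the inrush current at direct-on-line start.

148 A

S_LR = 5.9 × 10 = 59 kVA
I_LR = S_LR/(√3·V_L) = 59000/(1.732×230) = 148 A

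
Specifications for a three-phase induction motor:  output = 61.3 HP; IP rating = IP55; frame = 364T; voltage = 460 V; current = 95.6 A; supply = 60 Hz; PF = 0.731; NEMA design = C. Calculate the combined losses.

P_in = √3·V·I·cosφ = 1.732×460×95.6×0.731 = 55678 W
P_out = 61.3×746 = 45730 W
Losses = P_in − P_out = 55678 − 45730 = 9948 W

9950 W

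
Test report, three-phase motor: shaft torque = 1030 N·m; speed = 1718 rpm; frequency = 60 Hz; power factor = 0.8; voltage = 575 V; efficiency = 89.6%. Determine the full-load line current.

260 A

ω = 2π×1718/60 = 179.9 rad/s; P_out = τω = 1030 × 179.9 = 185297 W
P_in = P_out / η = 185297 / 0.896 = 206805 W
I_L = P_in / (√3·V_L·cosφ) = 206805 / (1.732 × 575 × 0.8) = 260 A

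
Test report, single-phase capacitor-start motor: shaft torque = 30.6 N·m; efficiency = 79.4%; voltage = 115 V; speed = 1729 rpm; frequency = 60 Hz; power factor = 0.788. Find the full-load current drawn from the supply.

ω = 2π×1729/60 = 181.1 rad/s; P_out = τω = 30.6 × 181.1 = 5542 W
P_in = P_out / η = 5542 / 0.794 = 6980 W
I = P_in / (V·cosφ) = 6980 / (115 × 0.788) = 77 A

77 A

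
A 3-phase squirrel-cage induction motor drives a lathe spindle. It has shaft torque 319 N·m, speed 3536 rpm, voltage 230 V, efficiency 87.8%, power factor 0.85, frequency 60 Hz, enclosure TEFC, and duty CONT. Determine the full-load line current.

ω = 2π×3536/60 = 370.3 rad/s; P_out = τω = 319 × 370.3 = 118126 W
P_in = P_out / η = 118126 / 0.878 = 134540 W
I_L = P_in / (√3·V_L·cosφ) = 134540 / (1.732 × 230 × 0.85) = 397 A

397 A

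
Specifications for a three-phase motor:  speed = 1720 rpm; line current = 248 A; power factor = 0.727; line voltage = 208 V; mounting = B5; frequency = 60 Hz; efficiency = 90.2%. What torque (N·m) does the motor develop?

325 N·m

P_in = √3·V·I·cosφ = 1.732 × 208 × 248 × 0.727 = 64953 W
P_out = η·P_in = 0.902 × 64953 = 58588 W
n = 1720 rpm
ω = 2π×1720/60 = 180.1 rad/s
τ = P_out/ω = 58588/180.1 = 325 N·m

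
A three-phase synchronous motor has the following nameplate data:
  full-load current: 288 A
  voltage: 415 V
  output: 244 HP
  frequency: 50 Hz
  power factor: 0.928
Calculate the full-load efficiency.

P_out = 244 × 746 = 182024 W
P_in = √3·V_L·I_L·cosφ = 1.732 × 415 × 288 × 0.928 = 192104 W
η = P_out / P_in = 182024 / 192104 = 0.948 = 94.8%

94.8 %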